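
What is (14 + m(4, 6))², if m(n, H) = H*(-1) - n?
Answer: 16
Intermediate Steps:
m(n, H) = -H - n
(14 + m(4, 6))² = (14 + (-1*6 - 1*4))² = (14 + (-6 - 4))² = (14 - 10)² = 4² = 16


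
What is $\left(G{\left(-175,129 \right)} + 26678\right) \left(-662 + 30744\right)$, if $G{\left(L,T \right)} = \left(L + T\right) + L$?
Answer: $795879474$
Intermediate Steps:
$G{\left(L,T \right)} = T + 2 L$
$\left(G{\left(-175,129 \right)} + 26678\right) \left(-662 + 30744\right) = \left(\left(129 + 2 \left(-175\right)\right) + 26678\right) \left(-662 + 30744\right) = \left(\left(129 - 350\right) + 26678\right) 30082 = \left(-221 + 26678\right) 30082 = 26457 \cdot 30082 = 795879474$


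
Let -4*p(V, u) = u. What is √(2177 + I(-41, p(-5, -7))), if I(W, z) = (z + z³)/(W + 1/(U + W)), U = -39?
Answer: 3*√10414868457/6562 ≈ 46.656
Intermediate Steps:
p(V, u) = -u/4
I(W, z) = (z + z³)/(W + 1/(-39 + W))
√(2177 + I(-41, p(-5, -7))) = √(2177 + (-¼*(-7))*(-39 - 41 - 39*(-¼*(-7))² - 41*(-¼*(-7))²)/(1 + (-41)² - 39*(-41))) = √(2177 + 7*(-39 - 41 - 39*(7/4)² - 41*(7/4)²)/(4*(1 + 1681 + 1599))) = √(2177 + (7/4)*(-39 - 41 - 39*49/16 - 41*49/16)/3281) = √(2177 + (7/4)*(1/3281)*(-39 - 41 - 1911/16 - 2009/16)) = √(2177 + (7/4)*(1/3281)*(-325)) = √(2177 - 2275/13124) = √(28568673/13124) = 3*√10414868457/6562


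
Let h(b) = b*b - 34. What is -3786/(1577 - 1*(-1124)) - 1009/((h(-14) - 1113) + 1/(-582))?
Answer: -13766400/40404259 ≈ -0.34072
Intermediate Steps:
h(b) = -34 + b² (h(b) = b² - 34 = -34 + b²)
-3786/(1577 - 1*(-1124)) - 1009/((h(-14) - 1113) + 1/(-582)) = -3786/(1577 - 1*(-1124)) - 1009/(((-34 + (-14)²) - 1113) + 1/(-582)) = -3786/(1577 + 1124) - 1009/(((-34 + 196) - 1113) - 1/582) = -3786/2701 - 1009/((162 - 1113) - 1/582) = -3786*1/2701 - 1009/(-951 - 1/582) = -3786/2701 - 1009/(-553483/582) = -3786/2701 - 1009*(-582/553483) = -3786/2701 + 587238/553483 = -13766400/40404259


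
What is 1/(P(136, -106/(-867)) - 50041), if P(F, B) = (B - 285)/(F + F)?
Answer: -235824/11801115773 ≈ -1.9983e-5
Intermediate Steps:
P(F, B) = (-285 + B)/(2*F) (P(F, B) = (-285 + B)/((2*F)) = (-285 + B)*(1/(2*F)) = (-285 + B)/(2*F))
1/(P(136, -106/(-867)) - 50041) = 1/((½)*(-285 - 106/(-867))/136 - 50041) = 1/((½)*(1/136)*(-285 - 106*(-1/867)) - 50041) = 1/((½)*(1/136)*(-285 + 106/867) - 50041) = 1/((½)*(1/136)*(-246989/867) - 50041) = 1/(-246989/235824 - 50041) = 1/(-11801115773/235824) = -235824/11801115773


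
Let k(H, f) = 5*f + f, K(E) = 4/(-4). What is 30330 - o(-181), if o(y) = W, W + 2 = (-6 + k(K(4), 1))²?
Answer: 30332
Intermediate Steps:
K(E) = -1 (K(E) = 4*(-¼) = -1)
k(H, f) = 6*f
W = -2 (W = -2 + (-6 + 6*1)² = -2 + (-6 + 6)² = -2 + 0² = -2 + 0 = -2)
o(y) = -2
30330 - o(-181) = 30330 - 1*(-2) = 30330 + 2 = 30332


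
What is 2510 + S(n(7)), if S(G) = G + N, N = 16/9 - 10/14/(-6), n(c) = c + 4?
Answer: 317885/126 ≈ 2522.9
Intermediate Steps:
n(c) = 4 + c
N = 239/126 (N = 16*(⅑) - 10*1/14*(-⅙) = 16/9 - 5/7*(-⅙) = 16/9 + 5/42 = 239/126 ≈ 1.8968)
S(G) = 239/126 + G (S(G) = G + 239/126 = 239/126 + G)
2510 + S(n(7)) = 2510 + (239/126 + (4 + 7)) = 2510 + (239/126 + 11) = 2510 + 1625/126 = 317885/126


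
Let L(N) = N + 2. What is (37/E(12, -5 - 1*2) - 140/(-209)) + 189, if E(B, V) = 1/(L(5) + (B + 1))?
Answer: 194301/209 ≈ 929.67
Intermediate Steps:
L(N) = 2 + N
E(B, V) = 1/(8 + B) (E(B, V) = 1/((2 + 5) + (B + 1)) = 1/(7 + (1 + B)) = 1/(8 + B))
(37/E(12, -5 - 1*2) - 140/(-209)) + 189 = (37/(1/(8 + 12)) - 140/(-209)) + 189 = (37/(1/20) - 140*(-1/209)) + 189 = (37/(1/20) + 140/209) + 189 = (37*20 + 140/209) + 189 = (740 + 140/209) + 189 = 154800/209 + 189 = 194301/209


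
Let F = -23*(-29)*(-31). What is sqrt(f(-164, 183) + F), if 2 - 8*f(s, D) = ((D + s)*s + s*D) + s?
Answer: I*sqrt(66061)/2 ≈ 128.51*I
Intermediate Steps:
f(s, D) = 1/4 - s/8 - D*s/8 - s*(D + s)/8 (f(s, D) = 1/4 - (((D + s)*s + s*D) + s)/8 = 1/4 - ((s*(D + s) + D*s) + s)/8 = 1/4 - ((D*s + s*(D + s)) + s)/8 = 1/4 - (s + D*s + s*(D + s))/8 = 1/4 + (-s/8 - D*s/8 - s*(D + s)/8) = 1/4 - s/8 - D*s/8 - s*(D + s)/8)
F = -20677 (F = 667*(-31) = -20677)
sqrt(f(-164, 183) + F) = sqrt((1/4 - 1/8*(-164) - 1/8*(-164)**2 - 1/4*183*(-164)) - 20677) = sqrt((1/4 + 41/2 - 1/8*26896 + 7503) - 20677) = sqrt((1/4 + 41/2 - 3362 + 7503) - 20677) = sqrt(16647/4 - 20677) = sqrt(-66061/4) = I*sqrt(66061)/2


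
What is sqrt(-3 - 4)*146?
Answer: 146*I*sqrt(7) ≈ 386.28*I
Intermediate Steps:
sqrt(-3 - 4)*146 = sqrt(-7)*146 = (I*sqrt(7))*146 = 146*I*sqrt(7)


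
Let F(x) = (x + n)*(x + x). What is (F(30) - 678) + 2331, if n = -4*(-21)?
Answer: 8493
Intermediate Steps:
n = 84
F(x) = 2*x*(84 + x) (F(x) = (x + 84)*(x + x) = (84 + x)*(2*x) = 2*x*(84 + x))
(F(30) - 678) + 2331 = (2*30*(84 + 30) - 678) + 2331 = (2*30*114 - 678) + 2331 = (6840 - 678) + 2331 = 6162 + 2331 = 8493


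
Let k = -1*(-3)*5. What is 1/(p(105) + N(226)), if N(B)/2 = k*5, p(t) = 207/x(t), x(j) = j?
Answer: 35/5319 ≈ 0.0065802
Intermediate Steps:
k = 15 (k = 3*5 = 15)
p(t) = 207/t
N(B) = 150 (N(B) = 2*(15*5) = 2*75 = 150)
1/(p(105) + N(226)) = 1/(207/105 + 150) = 1/(207*(1/105) + 150) = 1/(69/35 + 150) = 1/(5319/35) = 35/5319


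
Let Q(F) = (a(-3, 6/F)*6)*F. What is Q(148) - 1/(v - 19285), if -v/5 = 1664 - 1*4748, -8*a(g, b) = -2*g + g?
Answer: -1287044/3865 ≈ -333.00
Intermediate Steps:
a(g, b) = g/8 (a(g, b) = -(-2*g + g)/8 = -(-1)*g/8 = g/8)
v = 15420 (v = -5*(1664 - 1*4748) = -5*(1664 - 4748) = -5*(-3084) = 15420)
Q(F) = -9*F/4 (Q(F) = (((⅛)*(-3))*6)*F = (-3/8*6)*F = -9*F/4)
Q(148) - 1/(v - 19285) = -9/4*148 - 1/(15420 - 19285) = -333 - 1/(-3865) = -333 - 1*(-1/3865) = -333 + 1/3865 = -1287044/3865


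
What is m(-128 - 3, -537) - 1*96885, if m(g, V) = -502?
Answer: -97387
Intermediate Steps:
m(-128 - 3, -537) - 1*96885 = -502 - 1*96885 = -502 - 96885 = -97387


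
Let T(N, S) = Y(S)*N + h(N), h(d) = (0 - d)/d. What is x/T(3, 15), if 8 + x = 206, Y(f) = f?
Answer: 9/2 ≈ 4.5000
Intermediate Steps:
h(d) = -1 (h(d) = (-d)/d = -1)
T(N, S) = -1 + N*S (T(N, S) = S*N - 1 = N*S - 1 = -1 + N*S)
x = 198 (x = -8 + 206 = 198)
x/T(3, 15) = 198/(-1 + 3*15) = 198/(-1 + 45) = 198/44 = 198*(1/44) = 9/2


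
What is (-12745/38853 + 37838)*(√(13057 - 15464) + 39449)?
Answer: 57994253764981/38853 + 1470107069*I*√2407/38853 ≈ 1.4927e+9 + 1.8564e+6*I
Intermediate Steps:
(-12745/38853 + 37838)*(√(13057 - 15464) + 39449) = (-12745*1/38853 + 37838)*(√(-2407) + 39449) = (-12745/38853 + 37838)*(I*√2407 + 39449) = 1470107069*(39449 + I*√2407)/38853 = 57994253764981/38853 + 1470107069*I*√2407/38853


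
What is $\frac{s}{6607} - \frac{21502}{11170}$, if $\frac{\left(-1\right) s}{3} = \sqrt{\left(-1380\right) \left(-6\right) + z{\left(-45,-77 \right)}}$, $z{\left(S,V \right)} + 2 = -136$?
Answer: $- \frac{10751}{5585} - \frac{3 \sqrt{8142}}{6607} \approx -1.966$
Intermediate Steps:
$z{\left(S,V \right)} = -138$ ($z{\left(S,V \right)} = -2 - 136 = -138$)
$s = - 3 \sqrt{8142}$ ($s = - 3 \sqrt{\left(-1380\right) \left(-6\right) - 138} = - 3 \sqrt{8280 - 138} = - 3 \sqrt{8142} \approx -270.7$)
$\frac{s}{6607} - \frac{21502}{11170} = \frac{\left(-3\right) \sqrt{8142}}{6607} - \frac{21502}{11170} = - 3 \sqrt{8142} \cdot \frac{1}{6607} - \frac{10751}{5585} = - \frac{3 \sqrt{8142}}{6607} - \frac{10751}{5585} = - \frac{10751}{5585} - \frac{3 \sqrt{8142}}{6607}$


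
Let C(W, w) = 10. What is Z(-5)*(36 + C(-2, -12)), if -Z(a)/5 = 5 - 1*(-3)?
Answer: -1840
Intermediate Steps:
Z(a) = -40 (Z(a) = -5*(5 - 1*(-3)) = -5*(5 + 3) = -5*8 = -40)
Z(-5)*(36 + C(-2, -12)) = -40*(36 + 10) = -40*46 = -1840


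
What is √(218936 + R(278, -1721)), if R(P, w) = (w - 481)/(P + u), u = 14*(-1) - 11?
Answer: √14013317318/253 ≈ 467.90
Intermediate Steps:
u = -25 (u = -14 - 11 = -25)
R(P, w) = (-481 + w)/(-25 + P) (R(P, w) = (w - 481)/(P - 25) = (-481 + w)/(-25 + P))
√(218936 + R(278, -1721)) = √(218936 + (-481 - 1721)/(-25 + 278)) = √(218936 - 2202/253) = √(55388606/253) = √14013317318/253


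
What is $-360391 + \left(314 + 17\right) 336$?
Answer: $-249175$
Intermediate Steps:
$-360391 + \left(314 + 17\right) 336 = -360391 + 331 \cdot 336 = -360391 + 111216 = -249175$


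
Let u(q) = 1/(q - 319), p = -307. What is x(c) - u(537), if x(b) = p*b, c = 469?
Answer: -31388295/218 ≈ -1.4398e+5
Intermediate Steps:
u(q) = 1/(-319 + q)
x(b) = -307*b
x(c) - u(537) = -307*469 - 1/(-319 + 537) = -143983 - 1/218 = -31388295/218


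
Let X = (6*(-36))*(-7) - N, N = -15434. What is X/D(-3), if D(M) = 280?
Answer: 8473/140 ≈ 60.521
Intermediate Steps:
X = 16946 (X = (6*(-36))*(-7) - 1*(-15434) = -216*(-7) + 15434 = 1512 + 15434 = 16946)
X/D(-3) = 16946/280 = 16946*(1/280) = 8473/140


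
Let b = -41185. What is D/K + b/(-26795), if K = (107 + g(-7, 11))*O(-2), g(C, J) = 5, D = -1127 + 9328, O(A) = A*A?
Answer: 47639335/2400832 ≈ 19.843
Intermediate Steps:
O(A) = A²
D = 8201
K = 448 (K = (107 + 5)*(-2)² = 112*4 = 448)
D/K + b/(-26795) = 8201/448 - 41185/(-26795) = 8201*(1/448) - 41185*(-1/26795) = 8201/448 + 8237/5359 = 47639335/2400832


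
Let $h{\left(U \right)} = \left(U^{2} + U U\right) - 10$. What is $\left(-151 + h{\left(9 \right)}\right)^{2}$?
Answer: $1$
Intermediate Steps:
$h{\left(U \right)} = -10 + 2 U^{2}$ ($h{\left(U \right)} = \left(U^{2} + U^{2}\right) - 10 = 2 U^{2} - 10 = -10 + 2 U^{2}$)
$\left(-151 + h{\left(9 \right)}\right)^{2} = \left(-151 - \left(10 - 2 \cdot 9^{2}\right)\right)^{2} = \left(-151 + \left(-10 + 2 \cdot 81\right)\right)^{2} = \left(-151 + \left(-10 + 162\right)\right)^{2} = \left(-151 + 152\right)^{2} = 1^{2} = 1$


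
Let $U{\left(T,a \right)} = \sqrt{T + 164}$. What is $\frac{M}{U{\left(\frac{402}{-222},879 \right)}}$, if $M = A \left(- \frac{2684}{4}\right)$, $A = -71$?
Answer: $\frac{47641 \sqrt{222037}}{6001} \approx 3740.8$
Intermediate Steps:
$U{\left(T,a \right)} = \sqrt{164 + T}$
$M = 47641$ ($M = - 71 \left(- \frac{2684}{4}\right) = - 71 \left(\left(-2684\right) \frac{1}{4}\right) = \left(-71\right) \left(-671\right) = 47641$)
$\frac{M}{U{\left(\frac{402}{-222},879 \right)}} = \frac{47641}{\sqrt{164 + \frac{402}{-222}}} = \frac{47641}{\sqrt{164 + 402 \left(- \frac{1}{222}\right)}} = \frac{47641}{\sqrt{164 - \frac{67}{37}}} = \frac{47641}{\sqrt{\frac{6001}{37}}} = \frac{47641}{\frac{1}{37} \sqrt{222037}} = 47641 \frac{\sqrt{222037}}{6001} = \frac{47641 \sqrt{222037}}{6001}$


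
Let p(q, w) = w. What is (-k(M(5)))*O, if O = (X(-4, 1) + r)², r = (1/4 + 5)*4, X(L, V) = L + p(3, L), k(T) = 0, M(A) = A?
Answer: 0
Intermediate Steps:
X(L, V) = 2*L (X(L, V) = L + L = 2*L)
r = 21 (r = (¼ + 5)*4 = (21/4)*4 = 21)
O = 169 (O = (2*(-4) + 21)² = (-8 + 21)² = 13² = 169)
(-k(M(5)))*O = -1*0*169 = 0*169 = 0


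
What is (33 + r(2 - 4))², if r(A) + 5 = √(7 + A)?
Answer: (28 + √5)² ≈ 914.22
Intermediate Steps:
r(A) = -5 + √(7 + A)
(33 + r(2 - 4))² = (33 + (-5 + √(7 + (2 - 4))))² = (33 + (-5 + √(7 - 2)))² = (33 + (-5 + √5))² = (28 + √5)²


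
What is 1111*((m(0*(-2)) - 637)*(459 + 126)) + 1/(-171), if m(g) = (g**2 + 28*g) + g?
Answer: -70795469746/171 ≈ -4.1401e+8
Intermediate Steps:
m(g) = g**2 + 29*g
1111*((m(0*(-2)) - 637)*(459 + 126)) + 1/(-171) = 1111*(((0*(-2))*(29 + 0*(-2)) - 637)*(459 + 126)) + 1/(-171) = 1111*((0*(29 + 0) - 637)*585) - 1/171 = 1111*((0*29 - 637)*585) - 1/171 = 1111*((0 - 637)*585) - 1/171 = 1111*(-637*585) - 1/171 = 1111*(-372645) - 1/171 = -414008595 - 1/171 = -70795469746/171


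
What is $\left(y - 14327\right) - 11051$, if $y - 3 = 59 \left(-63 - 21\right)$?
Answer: $-30331$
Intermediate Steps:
$y = -4953$ ($y = 3 + 59 \left(-63 - 21\right) = 3 + 59 \left(-84\right) = 3 - 4956 = -4953$)
$\left(y - 14327\right) - 11051 = \left(-4953 - 14327\right) - 11051 = -19280 - 11051 = -30331$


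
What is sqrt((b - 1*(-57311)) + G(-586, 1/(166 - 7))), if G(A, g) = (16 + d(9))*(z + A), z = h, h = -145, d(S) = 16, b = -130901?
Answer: I*sqrt(96982) ≈ 311.42*I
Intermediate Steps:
z = -145
G(A, g) = -4640 + 32*A (G(A, g) = (16 + 16)*(-145 + A) = 32*(-145 + A) = -4640 + 32*A)
sqrt((b - 1*(-57311)) + G(-586, 1/(166 - 7))) = sqrt((-130901 - 1*(-57311)) + (-4640 + 32*(-586))) = sqrt((-130901 + 57311) + (-4640 - 18752)) = sqrt(-73590 - 23392) = sqrt(-96982) = I*sqrt(96982)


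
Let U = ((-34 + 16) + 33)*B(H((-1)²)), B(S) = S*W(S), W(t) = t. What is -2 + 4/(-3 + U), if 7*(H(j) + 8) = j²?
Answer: -22565/11307 ≈ -1.9957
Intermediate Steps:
H(j) = -8 + j²/7
B(S) = S² (B(S) = S*S = S²)
U = 45375/49 (U = ((-34 + 16) + 33)*(-8 + ((-1)²)²/7)² = (-18 + 33)*(-8 + (⅐)*1²)² = 15*(-8 + (⅐)*1)² = 15*(-8 + ⅐)² = 15*(-55/7)² = 15*(3025/49) = 45375/49 ≈ 926.02)
-2 + 4/(-3 + U) = -2 + 4/(-3 + 45375/49) = -2 + 4/(45228/49) = -2 + 4*(49/45228) = -2 + 49/11307 = -22565/11307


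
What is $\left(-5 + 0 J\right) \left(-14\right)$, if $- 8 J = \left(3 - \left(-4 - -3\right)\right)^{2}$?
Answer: $70$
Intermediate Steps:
$J = -2$ ($J = - \frac{\left(3 - \left(-4 - -3\right)\right)^{2}}{8} = - \frac{\left(3 - \left(-4 + 3\right)\right)^{2}}{8} = - \frac{\left(3 - -1\right)^{2}}{8} = - \frac{\left(3 + 1\right)^{2}}{8} = - \frac{4^{2}}{8} = \left(- \frac{1}{8}\right) 16 = -2$)
$\left(-5 + 0 J\right) \left(-14\right) = \left(-5 + 0 \left(-2\right)\right) \left(-14\right) = \left(-5 + 0\right) \left(-14\right) = \left(-5\right) \left(-14\right) = 70$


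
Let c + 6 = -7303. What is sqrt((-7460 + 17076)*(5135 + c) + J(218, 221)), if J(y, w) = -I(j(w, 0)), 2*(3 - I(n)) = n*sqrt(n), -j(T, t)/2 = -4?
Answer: sqrt(-20905187 + 8*sqrt(2)) ≈ 4572.2*I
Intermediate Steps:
c = -7309 (c = -6 - 7303 = -7309)
j(T, t) = 8 (j(T, t) = -2*(-4) = 8)
I(n) = 3 - n**(3/2)/2 (I(n) = 3 - n*sqrt(n)/2 = 3 - n**(3/2)/2)
J(y, w) = -3 + 8*sqrt(2) (J(y, w) = -(3 - 8*sqrt(2)) = -3 + 8*sqrt(2))
sqrt((-7460 + 17076)*(5135 + c) + J(218, 221)) = sqrt((-7460 + 17076)*(5135 - 7309) + (-3 + 8*sqrt(2))) = sqrt(9616*(-2174) + (-3 + 8*sqrt(2))) = sqrt(-20905184 + (-3 + 8*sqrt(2))) = sqrt(-20905187 + 8*sqrt(2))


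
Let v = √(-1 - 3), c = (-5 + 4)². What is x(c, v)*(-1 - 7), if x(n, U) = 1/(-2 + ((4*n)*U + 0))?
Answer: 4/17 + 16*I/17 ≈ 0.23529 + 0.94118*I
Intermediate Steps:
c = 1 (c = (-1)² = 1)
v = 2*I (v = √(-4) = 2*I ≈ 2.0*I)
x(n, U) = 1/(-2 + 4*U*n) (x(n, U) = 1/(-2 + (4*U*n + 0)) = 1/(-2 + 4*U*n))
x(c, v)*(-1 - 7) = (1/(2*(-1 + 2*(2*I)*1)))*(-1 - 7) = (1/(2*(-1 + 4*I)))*(-8) = (((-1 - 4*I)/17)/2)*(-8) = ((-1 - 4*I)/34)*(-8) = -4*(-1 - 4*I)/17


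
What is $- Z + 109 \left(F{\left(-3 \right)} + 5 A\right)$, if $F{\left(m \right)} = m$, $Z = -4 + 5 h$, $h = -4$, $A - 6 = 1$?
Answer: $3512$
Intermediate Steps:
$A = 7$ ($A = 6 + 1 = 7$)
$Z = -24$ ($Z = -4 + 5 \left(-4\right) = -4 - 20 = -24$)
$- Z + 109 \left(F{\left(-3 \right)} + 5 A\right) = \left(-1\right) \left(-24\right) + 109 \left(-3 + 5 \cdot 7\right) = 24 + 109 \left(-3 + 35\right) = 24 + 109 \cdot 32 = 24 + 3488 = 3512$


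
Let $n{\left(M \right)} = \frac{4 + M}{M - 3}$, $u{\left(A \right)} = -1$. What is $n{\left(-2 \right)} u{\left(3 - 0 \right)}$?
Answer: $\frac{2}{5} \approx 0.4$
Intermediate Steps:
$n{\left(M \right)} = \frac{4 + M}{-3 + M}$
$n{\left(-2 \right)} u{\left(3 - 0 \right)} = \frac{4 - 2}{-3 - 2} \left(-1\right) = \frac{1}{-5} \cdot 2 \left(-1\right) = \left(- \frac{1}{5}\right) 2 \left(-1\right) = \left(- \frac{2}{5}\right) \left(-1\right) = \frac{2}{5}$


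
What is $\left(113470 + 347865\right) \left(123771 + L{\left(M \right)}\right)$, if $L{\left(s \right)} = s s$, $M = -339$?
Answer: $110116973820$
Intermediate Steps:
$L{\left(s \right)} = s^{2}$
$\left(113470 + 347865\right) \left(123771 + L{\left(M \right)}\right) = \left(113470 + 347865\right) \left(123771 + \left(-339\right)^{2}\right) = 461335 \left(123771 + 114921\right) = 461335 \cdot 238692 = 110116973820$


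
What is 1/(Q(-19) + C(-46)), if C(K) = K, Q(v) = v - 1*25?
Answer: -1/90 ≈ -0.011111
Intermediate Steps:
Q(v) = -25 + v (Q(v) = v - 25 = -25 + v)
1/(Q(-19) + C(-46)) = 1/((-25 - 19) - 46) = 1/(-44 - 46) = 1/(-90) = -1/90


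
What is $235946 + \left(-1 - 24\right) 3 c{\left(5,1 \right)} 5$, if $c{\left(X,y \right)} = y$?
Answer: $235571$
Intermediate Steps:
$235946 + \left(-1 - 24\right) 3 c{\left(5,1 \right)} 5 = 235946 + \left(-1 - 24\right) 3 \cdot 1 \cdot 5 = 235946 + \left(-25\right) 3 \cdot 1 \cdot 5 = 235946 + \left(-75\right) 1 \cdot 5 = 235946 - 375 = 235571$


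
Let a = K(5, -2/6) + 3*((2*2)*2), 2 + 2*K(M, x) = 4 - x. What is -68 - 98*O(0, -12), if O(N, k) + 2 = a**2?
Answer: -1114945/18 ≈ -61941.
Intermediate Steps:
K(M, x) = 1 - x/2 (K(M, x) = -1 + (4 - x)/2 = -1 + (2 - x/2) = 1 - x/2)
a = 151/6 (a = (1 - (-1)/6) + 3*((2*2)*2) = (1 - (-1)/6) + 3*(4*2) = (1 - 1/2*(-1/3)) + 3*8 = (1 + 1/6) + 24 = 7/6 + 24 = 151/6 ≈ 25.167)
O(N, k) = 22729/36 (O(N, k) = -2 + (151/6)**2 = -2 + 22801/36 = 22729/36)
-68 - 98*O(0, -12) = -68 - 98*22729/36 = -68 - 1113721/18 = -1114945/18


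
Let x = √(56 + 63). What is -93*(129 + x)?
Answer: -11997 - 93*√119 ≈ -13012.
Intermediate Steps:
x = √119 ≈ 10.909
-93*(129 + x) = -93*(129 + √119) = -11997 - 93*√119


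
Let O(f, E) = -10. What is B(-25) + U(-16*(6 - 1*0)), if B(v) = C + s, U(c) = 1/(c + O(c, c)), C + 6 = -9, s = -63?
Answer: -8269/106 ≈ -78.009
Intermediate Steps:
C = -15 (C = -6 - 9 = -15)
U(c) = 1/(-10 + c) (U(c) = 1/(c - 10) = 1/(-10 + c))
B(v) = -78 (B(v) = -15 - 63 = -78)
B(-25) + U(-16*(6 - 1*0)) = -78 + 1/(-10 - 16*(6 - 1*0)) = -78 + 1/(-10 - 16*(6 + 0)) = -78 + 1/(-10 - 16*6) = -78 + 1/(-10 - 96) = -78 + 1/(-106) = -78 - 1/106 = -8269/106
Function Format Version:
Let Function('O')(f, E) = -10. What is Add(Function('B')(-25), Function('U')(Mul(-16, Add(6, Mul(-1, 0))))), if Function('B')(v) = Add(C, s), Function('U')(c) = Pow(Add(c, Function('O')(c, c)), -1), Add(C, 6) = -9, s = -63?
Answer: Rational(-8269, 106) ≈ -78.009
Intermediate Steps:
C = -15 (C = Add(-6, -9) = -15)
Function('U')(c) = Pow(Add(-10, c), -1) (Function('U')(c) = Pow(Add(c, -10), -1) = Pow(Add(-10, c), -1))
Function('B')(v) = -78 (Function('B')(v) = Add(-15, -63) = -78)
Add(Function('B')(-25), Function('U')(Mul(-16, Add(6, Mul(-1, 0))))) = Add(-78, Pow(Add(-10, Mul(-16, Add(6, Mul(-1, 0)))), -1)) = Add(-78, Pow(Add(-10, Mul(-16, Add(6, 0))), -1)) = Add(-78, Pow(Add(-10, Mul(-16, 6)), -1)) = Add(-78, Pow(Add(-10, -96), -1)) = Add(-78, Pow(-106, -1)) = Add(-78, Rational(-1, 106)) = Rational(-8269, 106)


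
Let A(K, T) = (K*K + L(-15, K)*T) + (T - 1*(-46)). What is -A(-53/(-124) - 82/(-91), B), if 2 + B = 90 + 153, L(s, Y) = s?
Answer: 423525037087/127328656 ≈ 3326.2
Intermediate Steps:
B = 241 (B = -2 + (90 + 153) = -2 + 243 = 241)
A(K, T) = 46 + K² - 14*T (A(K, T) = (K*K - 15*T) + (T - 1*(-46)) = (K² - 15*T) + (T + 46) = (K² - 15*T) + (46 + T) = 46 + K² - 14*T)
-A(-53/(-124) - 82/(-91), B) = -(46 + (-53/(-124) - 82/(-91))² - 14*241) = -(46 + (-53*(-1/124) - 82*(-1/91))² - 3374) = -(46 + (53/124 + 82/91)² - 3374) = -(46 + (14991/11284)² - 3374) = -(46 + 224730081/127328656 - 3374) = -1*(-423525037087/127328656) = 423525037087/127328656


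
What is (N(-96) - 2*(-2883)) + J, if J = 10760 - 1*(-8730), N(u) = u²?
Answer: 34472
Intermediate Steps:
J = 19490 (J = 10760 + 8730 = 19490)
(N(-96) - 2*(-2883)) + J = ((-96)² - 2*(-2883)) + 19490 = (9216 + 5766) + 19490 = 14982 + 19490 = 34472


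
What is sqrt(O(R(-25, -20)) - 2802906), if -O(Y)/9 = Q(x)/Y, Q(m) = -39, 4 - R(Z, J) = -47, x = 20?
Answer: 3*I*sqrt(90004205)/17 ≈ 1674.2*I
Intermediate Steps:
R(Z, J) = 51 (R(Z, J) = 4 - 1*(-47) = 4 + 47 = 51)
O(Y) = 351/Y (O(Y) = -(-351)/Y = 351/Y)
sqrt(O(R(-25, -20)) - 2802906) = sqrt(351/51 - 2802906) = sqrt(351*(1/51) - 2802906) = sqrt(117/17 - 2802906) = sqrt(-47649285/17) = 3*I*sqrt(90004205)/17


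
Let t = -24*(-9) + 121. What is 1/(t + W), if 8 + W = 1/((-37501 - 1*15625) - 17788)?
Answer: 70914/23330705 ≈ 0.0030395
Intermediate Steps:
W = -567313/70914 (W = -8 + 1/((-37501 - 1*15625) - 17788) = -8 + 1/((-37501 - 15625) - 17788) = -8 + 1/(-53126 - 17788) = -8 + 1/(-70914) = -8 - 1/70914 = -567313/70914 ≈ -8.0000)
t = 337 (t = 216 + 121 = 337)
1/(t + W) = 1/(337 - 567313/70914) = 1/(23330705/70914) = 70914/23330705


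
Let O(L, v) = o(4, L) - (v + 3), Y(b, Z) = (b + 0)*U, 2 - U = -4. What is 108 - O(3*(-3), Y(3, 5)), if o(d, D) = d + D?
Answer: 134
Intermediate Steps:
U = 6 (U = 2 - 1*(-4) = 2 + 4 = 6)
o(d, D) = D + d
Y(b, Z) = 6*b (Y(b, Z) = (b + 0)*6 = b*6 = 6*b)
O(L, v) = 1 + L - v (O(L, v) = (L + 4) - (v + 3) = (4 + L) - (3 + v) = (4 + L) + (-3 - v) = 1 + L - v)
108 - O(3*(-3), Y(3, 5)) = 108 - (1 + 3*(-3) - 6*3) = 108 - (1 - 9 - 1*18) = 108 - (1 - 9 - 18) = 108 - 1*(-26) = 108 + 26 = 134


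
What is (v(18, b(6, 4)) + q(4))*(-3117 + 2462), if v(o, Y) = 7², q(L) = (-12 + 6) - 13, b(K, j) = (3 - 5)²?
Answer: -19650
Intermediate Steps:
b(K, j) = 4 (b(K, j) = (-2)² = 4)
q(L) = -19 (q(L) = -6 - 13 = -19)
v(o, Y) = 49
(v(18, b(6, 4)) + q(4))*(-3117 + 2462) = (49 - 19)*(-3117 + 2462) = 30*(-655) = -19650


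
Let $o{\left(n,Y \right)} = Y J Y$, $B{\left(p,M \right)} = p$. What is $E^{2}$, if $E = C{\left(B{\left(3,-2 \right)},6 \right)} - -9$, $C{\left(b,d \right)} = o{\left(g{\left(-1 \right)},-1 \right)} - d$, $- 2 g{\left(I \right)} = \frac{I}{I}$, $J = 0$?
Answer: $9$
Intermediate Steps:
$g{\left(I \right)} = - \frac{1}{2}$ ($g{\left(I \right)} = - \frac{I \frac{1}{I}}{2} = \left(- \frac{1}{2}\right) 1 = - \frac{1}{2}$)
$o{\left(n,Y \right)} = 0$ ($o{\left(n,Y \right)} = Y 0 Y = Y 0 = 0$)
$C{\left(b,d \right)} = - d$ ($C{\left(b,d \right)} = 0 - d = - d$)
$E = 3$ ($E = \left(-1\right) 6 - -9 = -6 + 9 = 3$)
$E^{2} = 3^{2} = 9$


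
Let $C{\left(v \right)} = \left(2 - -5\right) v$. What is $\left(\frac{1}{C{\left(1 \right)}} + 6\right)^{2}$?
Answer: $\frac{1849}{49} \approx 37.735$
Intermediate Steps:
$C{\left(v \right)} = 7 v$ ($C{\left(v \right)} = \left(2 + 5\right) v = 7 v$)
$\left(\frac{1}{C{\left(1 \right)}} + 6\right)^{2} = \left(\frac{1}{7 \cdot 1} + 6\right)^{2} = \left(\frac{1}{7} + 6\right)^{2} = \left(\frac{43}{7}\right)^{2} = \frac{1849}{49}$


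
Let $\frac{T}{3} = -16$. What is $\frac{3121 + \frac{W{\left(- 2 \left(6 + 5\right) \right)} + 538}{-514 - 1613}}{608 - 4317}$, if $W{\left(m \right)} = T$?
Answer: $- \frac{6637877}{7889043} \approx -0.8414$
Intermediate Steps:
$T = -48$ ($T = 3 \left(-16\right) = -48$)
$W{\left(m \right)} = -48$
$\frac{3121 + \frac{W{\left(- 2 \left(6 + 5\right) \right)} + 538}{-514 - 1613}}{608 - 4317} = \frac{3121 + \frac{-48 + 538}{-514 - 1613}}{608 - 4317} = \frac{3121 + \frac{490}{-2127}}{-3709} = \left(3121 + 490 \left(- \frac{1}{2127}\right)\right) \left(- \frac{1}{3709}\right) = \left(3121 - \frac{490}{2127}\right) \left(- \frac{1}{3709}\right) = \frac{6637877}{2127} \left(- \frac{1}{3709}\right) = - \frac{6637877}{7889043}$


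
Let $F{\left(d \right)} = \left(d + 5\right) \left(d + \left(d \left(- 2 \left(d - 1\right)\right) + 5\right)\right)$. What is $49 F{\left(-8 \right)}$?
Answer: $21609$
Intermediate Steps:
$F{\left(d \right)} = \left(5 + d\right) \left(5 + d + d \left(2 - 2 d\right)\right)$ ($F{\left(d \right)} = \left(5 + d\right) \left(d + \left(d \left(- 2 \left(-1 + d\right)\right) + 5\right)\right) = \left(5 + d\right) \left(d + \left(d \left(2 - 2 d\right) + 5\right)\right) = \left(5 + d\right) \left(d + \left(5 + d \left(2 - 2 d\right)\right)\right) = \left(5 + d\right) \left(5 + d + d \left(2 - 2 d\right)\right)$)
$49 F{\left(-8 \right)} = 49 \left(25 - 7 \left(-8\right)^{2} - 2 \left(-8\right)^{3} + 20 \left(-8\right)\right) = 49 \left(25 - 448 - -1024 - 160\right) = 49 \left(25 - 448 + 1024 - 160\right) = 49 \cdot 441 = 21609$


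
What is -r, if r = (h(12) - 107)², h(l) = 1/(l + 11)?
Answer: -6051600/529 ≈ -11440.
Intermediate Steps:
h(l) = 1/(11 + l)
r = 6051600/529 (r = (1/(11 + 12) - 107)² = (1/23 - 107)² = (-2460/23)² = 6051600/529 ≈ 11440.)
-r = -1*6051600/529 = -6051600/529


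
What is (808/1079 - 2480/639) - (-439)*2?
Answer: 603204710/689481 ≈ 874.87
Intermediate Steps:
(808/1079 - 2480/639) - (-439)*2 = (808*(1/1079) - 2480*1/639) - 1*(-878) = (808/1079 - 2480/639) + 878 = -2159608/689481 + 878 = 603204710/689481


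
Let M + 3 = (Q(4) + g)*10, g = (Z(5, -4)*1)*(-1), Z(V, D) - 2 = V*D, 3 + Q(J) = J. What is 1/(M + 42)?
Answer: 1/229 ≈ 0.0043668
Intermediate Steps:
Q(J) = -3 + J
Z(V, D) = 2 + D*V (Z(V, D) = 2 + V*D = 2 + D*V)
g = 18 (g = ((2 - 4*5)*1)*(-1) = ((2 - 20)*1)*(-1) = -18*1*(-1) = -18*(-1) = 18)
M = 187 (M = -3 + ((-3 + 4) + 18)*10 = -3 + (1 + 18)*10 = -3 + 19*10 = -3 + 190 = 187)
1/(M + 42) = 1/(187 + 42) = 1/229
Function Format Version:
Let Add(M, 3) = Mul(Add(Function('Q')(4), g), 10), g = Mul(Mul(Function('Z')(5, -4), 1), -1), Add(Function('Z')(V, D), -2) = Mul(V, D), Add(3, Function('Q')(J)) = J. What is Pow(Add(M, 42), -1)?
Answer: Rational(1, 229) ≈ 0.0043668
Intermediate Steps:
Function('Q')(J) = Add(-3, J)
Function('Z')(V, D) = Add(2, Mul(D, V)) (Function('Z')(V, D) = Add(2, Mul(V, D)) = Add(2, Mul(D, V)))
g = 18 (g = Mul(Mul(Add(2, Mul(-4, 5)), 1), -1) = Mul(Mul(Add(2, -20), 1), -1) = Mul(Mul(-18, 1), -1) = Mul(-18, -1) = 18)
M = 187 (M = Add(-3, Mul(Add(Add(-3, 4), 18), 10)) = Add(-3, Mul(Add(1, 18), 10)) = Add(-3, Mul(19, 10)) = Add(-3, 190) = 187)
Pow(Add(M, 42), -1) = Pow(Add(187, 42), -1) = Pow(229, -1) = Rational(1, 229)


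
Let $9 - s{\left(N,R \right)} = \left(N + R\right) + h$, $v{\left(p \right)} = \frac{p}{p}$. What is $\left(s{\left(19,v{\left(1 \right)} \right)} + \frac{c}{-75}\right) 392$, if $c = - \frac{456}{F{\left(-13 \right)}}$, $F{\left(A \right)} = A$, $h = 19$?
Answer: $- \frac{3881584}{325} \approx -11943.0$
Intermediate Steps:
$v{\left(p \right)} = 1$
$c = \frac{456}{13}$ ($c = - \frac{456}{-13} = \left(-456\right) \left(- \frac{1}{13}\right) = \frac{456}{13} \approx 35.077$)
$s{\left(N,R \right)} = -10 - N - R$ ($s{\left(N,R \right)} = 9 - \left(\left(N + R\right) + 19\right) = 9 - \left(19 + N + R\right) = -10 - N - R$)
$\left(s{\left(19,v{\left(1 \right)} \right)} + \frac{c}{-75}\right) 392 = \left(\left(-10 - 19 - 1\right) + \frac{456}{13 \left(-75\right)}\right) 392 = \left(\left(-10 - 19 - 1\right) + \frac{456}{13} \left(- \frac{1}{75}\right)\right) 392 = \left(-30 - \frac{152}{325}\right) 392 = \left(- \frac{9902}{325}\right) 392 = - \frac{3881584}{325}$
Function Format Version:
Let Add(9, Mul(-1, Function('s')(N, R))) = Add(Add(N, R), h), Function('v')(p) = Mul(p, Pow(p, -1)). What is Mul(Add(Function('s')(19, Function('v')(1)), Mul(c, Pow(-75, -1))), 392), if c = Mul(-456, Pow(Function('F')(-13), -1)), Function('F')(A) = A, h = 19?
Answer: Rational(-3881584, 325) ≈ -11943.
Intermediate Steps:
Function('v')(p) = 1
c = Rational(456, 13) (c = Mul(-456, Pow(-13, -1)) = Mul(-456, Rational(-1, 13)) = Rational(456, 13) ≈ 35.077)
Function('s')(N, R) = Add(-10, Mul(-1, N), Mul(-1, R)) (Function('s')(N, R) = Add(9, Mul(-1, Add(Add(N, R), 19))) = Add(9, Mul(-1, Add(19, N, R))) = Add(9, Add(-19, Mul(-1, N), Mul(-1, R))) = Add(-10, Mul(-1, N), Mul(-1, R)))
Mul(Add(Function('s')(19, Function('v')(1)), Mul(c, Pow(-75, -1))), 392) = Mul(Add(Add(-10, Mul(-1, 19), Mul(-1, 1)), Mul(Rational(456, 13), Pow(-75, -1))), 392) = Mul(Add(Add(-10, -19, -1), Mul(Rational(456, 13), Rational(-1, 75))), 392) = Mul(Add(-30, Rational(-152, 325)), 392) = Mul(Rational(-9902, 325), 392) = Rational(-3881584, 325)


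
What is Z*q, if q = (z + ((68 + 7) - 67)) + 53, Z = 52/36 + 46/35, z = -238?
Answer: -51271/105 ≈ -488.30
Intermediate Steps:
Z = 869/315 (Z = 52*(1/36) + 46*(1/35) = 13/9 + 46/35 = 869/315 ≈ 2.7587)
q = -177 (q = (-238 + ((68 + 7) - 67)) + 53 = (-238 + (75 - 67)) + 53 = (-238 + 8) + 53 = -230 + 53 = -177)
Z*q = (869/315)*(-177) = -51271/105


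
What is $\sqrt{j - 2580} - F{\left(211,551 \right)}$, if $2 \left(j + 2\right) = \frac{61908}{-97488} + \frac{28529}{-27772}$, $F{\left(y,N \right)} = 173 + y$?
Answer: $-384 + \frac{i \sqrt{513582470420252109}}{14101233} \approx -384.0 + 50.822 i$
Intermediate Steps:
$j = - \frac{39922633}{14101233}$ ($j = -2 + \frac{\frac{61908}{-97488} + \frac{28529}{-27772}}{2} = -2 + \frac{61908 \left(- \frac{1}{97488}\right) + 28529 \left(- \frac{1}{27772}\right)}{2} = -2 + \frac{- \frac{5159}{8124} - \frac{28529}{27772}}{2} = -2 + \frac{1}{2} \left(- \frac{23440334}{14101233}\right) = -2 - \frac{11720167}{14101233} = - \frac{39922633}{14101233} \approx -2.8311$)
$\sqrt{j - 2580} - F{\left(211,551 \right)} = \sqrt{- \frac{39922633}{14101233} - 2580} - \left(173 + 211\right) = \sqrt{- \frac{39922633}{14101233} - 2580} - 384 = \sqrt{- \frac{36421103773}{14101233}} - 384 = \frac{i \sqrt{513582470420252109}}{14101233} - 384 = -384 + \frac{i \sqrt{513582470420252109}}{14101233}$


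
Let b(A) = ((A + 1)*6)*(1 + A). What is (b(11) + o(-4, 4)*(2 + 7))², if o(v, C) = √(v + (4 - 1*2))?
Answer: 746334 + 15552*I*√2 ≈ 7.4633e+5 + 21994.0*I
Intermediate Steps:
b(A) = (1 + A)*(6 + 6*A) (b(A) = ((1 + A)*6)*(1 + A) = (6 + 6*A)*(1 + A) = (1 + A)*(6 + 6*A))
o(v, C) = √(2 + v) (o(v, C) = √(v + (4 - 2)) = √(v + 2) = √(2 + v))
(b(11) + o(-4, 4)*(2 + 7))² = ((6 + 6*11² + 12*11) + √(2 - 4)*(2 + 7))² = ((6 + 6*121 + 132) + √(-2)*9)² = ((6 + 726 + 132) + (I*√2)*9)² = (864 + 9*I*√2)²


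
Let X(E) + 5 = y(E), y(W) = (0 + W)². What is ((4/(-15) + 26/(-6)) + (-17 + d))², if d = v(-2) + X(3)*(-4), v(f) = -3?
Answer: 41209/25 ≈ 1648.4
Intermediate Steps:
y(W) = W²
X(E) = -5 + E²
d = -19 (d = -3 + (-5 + 3²)*(-4) = -3 + (-5 + 9)*(-4) = -3 + 4*(-4) = -3 - 16 = -19)
((4/(-15) + 26/(-6)) + (-17 + d))² = ((4/(-15) + 26/(-6)) + (-17 - 19))² = ((4*(-1/15) + 26*(-⅙)) - 36)² = ((-4/15 - 13/3) - 36)² = (-23/5 - 36)² = (-203/5)² = 41209/25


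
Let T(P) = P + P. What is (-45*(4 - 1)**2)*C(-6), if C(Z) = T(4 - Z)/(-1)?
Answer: 8100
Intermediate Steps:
T(P) = 2*P
C(Z) = -8 + 2*Z (C(Z) = (2*(4 - Z))/(-1) = (8 - 2*Z)*(-1) = -8 + 2*Z)
(-45*(4 - 1)**2)*C(-6) = (-45*(4 - 1)**2)*(-8 + 2*(-6)) = (-45*3**2)*(-8 - 12) = -45*9*(-20) = -405*(-20) = 8100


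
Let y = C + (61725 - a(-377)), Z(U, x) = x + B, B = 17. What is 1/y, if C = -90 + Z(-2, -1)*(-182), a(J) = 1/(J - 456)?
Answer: 833/48916260 ≈ 1.7029e-5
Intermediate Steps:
a(J) = 1/(-456 + J)
Z(U, x) = 17 + x (Z(U, x) = x + 17 = 17 + x)
C = -3002 (C = -90 + (17 - 1)*(-182) = -90 + 16*(-182) = -90 - 2912 = -3002)
y = 48916260/833 (y = -3002 + (61725 - 1/(-456 - 377)) = -3002 + (61725 - 1/(-833)) = -3002 + (61725 - 1*(-1/833)) = -3002 + (61725 + 1/833) = -3002 + 51416926/833 = 48916260/833 ≈ 58723.)
1/y = 1/(48916260/833) = 833/48916260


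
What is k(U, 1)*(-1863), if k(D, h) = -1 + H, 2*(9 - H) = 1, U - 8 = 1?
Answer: -27945/2 ≈ -13973.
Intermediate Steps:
U = 9 (U = 8 + 1 = 9)
H = 17/2 (H = 9 - ½*1 = 9 - ½ = 17/2 ≈ 8.5000)
k(D, h) = 15/2 (k(D, h) = -1 + 17/2 = 15/2)
k(U, 1)*(-1863) = (15/2)*(-1863) = -27945/2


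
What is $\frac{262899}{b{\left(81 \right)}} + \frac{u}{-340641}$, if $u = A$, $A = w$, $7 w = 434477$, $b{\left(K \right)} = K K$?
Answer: $\frac{2568019112}{64381149} \approx 39.888$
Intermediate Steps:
$b{\left(K \right)} = K^{2}$
$w = \frac{434477}{7}$ ($w = \frac{1}{7} \cdot 434477 = \frac{434477}{7} \approx 62068.0$)
$A = \frac{434477}{7} \approx 62068.0$
$u = \frac{434477}{7} \approx 62068.0$
$\frac{262899}{b{\left(81 \right)}} + \frac{u}{-340641} = \frac{262899}{81^{2}} + \frac{434477}{7 \left(-340641\right)} = \frac{262899}{6561} + \frac{434477}{7} \left(- \frac{1}{340641}\right) = 262899 \cdot \frac{1}{6561} - \frac{434477}{2384487} = \frac{9737}{243} - \frac{434477}{2384487} = \frac{2568019112}{64381149}$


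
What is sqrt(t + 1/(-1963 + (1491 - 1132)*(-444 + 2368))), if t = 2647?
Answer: 2*sqrt(313921425094394)/688753 ≈ 51.449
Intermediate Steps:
sqrt(t + 1/(-1963 + (1491 - 1132)*(-444 + 2368))) = sqrt(2647 + 1/(-1963 + (1491 - 1132)*(-444 + 2368))) = sqrt(2647 + 1/(-1963 + 359*1924)) = sqrt(2647 + 1/(-1963 + 690716)) = sqrt(2647 + 1/688753) = sqrt(1823129192/688753) = 2*sqrt(313921425094394)/688753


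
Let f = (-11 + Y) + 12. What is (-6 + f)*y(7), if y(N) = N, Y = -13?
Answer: -126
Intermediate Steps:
f = -12 (f = (-11 - 13) + 12 = -24 + 12 = -12)
(-6 + f)*y(7) = (-6 - 12)*7 = -18*7 = -126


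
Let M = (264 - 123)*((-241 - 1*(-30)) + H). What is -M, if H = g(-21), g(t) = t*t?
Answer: -32430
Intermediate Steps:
g(t) = t**2
H = 441 (H = (-21)**2 = 441)
M = 32430 (M = (264 - 123)*((-241 - 1*(-30)) + 441) = 141*((-241 + 30) + 441) = 141*(-211 + 441) = 141*230 = 32430)
-M = -1*32430 = -32430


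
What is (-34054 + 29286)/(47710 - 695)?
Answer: -4768/47015 ≈ -0.10141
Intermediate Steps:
(-34054 + 29286)/(47710 - 695) = -4768/47015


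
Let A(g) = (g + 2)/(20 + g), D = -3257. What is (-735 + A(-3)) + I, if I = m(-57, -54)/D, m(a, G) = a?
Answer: -40698503/55369 ≈ -735.04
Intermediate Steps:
I = 57/3257 (I = -57/(-3257) = -57*(-1/3257) = 57/3257 ≈ 0.017501)
A(g) = (2 + g)/(20 + g)
(-735 + A(-3)) + I = (-735 + (2 - 3)/(20 - 3)) + 57/3257 = (-735 - 1/17) + 57/3257 = -12496/17 + 57/3257 = -40698503/55369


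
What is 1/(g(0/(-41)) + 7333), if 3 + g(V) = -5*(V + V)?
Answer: 1/7330 ≈ 0.00013643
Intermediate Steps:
g(V) = -3 - 10*V (g(V) = -3 - 5*(V + V) = -3 - 10*V)
1/(g(0/(-41)) + 7333) = 1/((-3 - 0/(-41)) + 7333) = 1/((-3 - 0*(-1)/41) + 7333) = 1/((-3 - 10*0) + 7333) = 1/((-3 + 0) + 7333) = 1/(-3 + 7333) = 1/7330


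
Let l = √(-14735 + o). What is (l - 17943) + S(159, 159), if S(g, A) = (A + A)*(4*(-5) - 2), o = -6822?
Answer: -24939 + I*√21557 ≈ -24939.0 + 146.82*I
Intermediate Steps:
S(g, A) = -44*A (S(g, A) = (2*A)*(-20 - 2) = (2*A)*(-22) = -44*A)
l = I*√21557 (l = √(-14735 - 6822) = √(-21557) = I*√21557 ≈ 146.82*I)
(l - 17943) + S(159, 159) = (I*√21557 - 17943) - 44*159 = (-17943 + I*√21557) - 6996 = -24939 + I*√21557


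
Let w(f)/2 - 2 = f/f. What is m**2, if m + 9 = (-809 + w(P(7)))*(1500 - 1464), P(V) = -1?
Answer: 836192889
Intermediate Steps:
w(f) = 6 (w(f) = 4 + 2*(f/f) = 4 + 2*1 = 4 + 2 = 6)
m = -28917 (m = -9 + (-809 + 6)*(1500 - 1464) = -9 - 803*36 = -9 - 28908 = -28917)
m**2 = (-28917)**2 = 836192889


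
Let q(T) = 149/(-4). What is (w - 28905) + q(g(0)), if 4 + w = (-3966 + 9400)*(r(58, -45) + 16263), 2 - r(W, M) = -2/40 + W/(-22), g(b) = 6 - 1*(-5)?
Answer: 1767393229/20 ≈ 8.8370e+7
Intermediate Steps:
g(b) = 11 (g(b) = 6 + 5 = 11)
r(W, M) = 41/20 + W/22 (r(W, M) = 2 - (-2/40 + W/(-22)) = 2 - (-2*1/40 + W*(-1/22)) = 2 - (-1/20 - W/22) = 2 + (1/20 + W/22) = 41/20 + W/22)
w = 883986037/10 (w = -4 + (-3966 + 9400)*((41/20 + (1/22)*58) + 16263) = -4 + 5434*((41/20 + 29/11) + 16263) = -4 + 5434*(1031/220 + 16263) = -4 + 5434*(3578891/220) = -4 + 883986077/10 = 883986037/10 ≈ 8.8399e+7)
q(T) = -149/4 (q(T) = 149*(-¼) = -149/4)
(w - 28905) + q(g(0)) = (883986037/10 - 28905) - 149/4 = 883696987/10 - 149/4 = 1767393229/20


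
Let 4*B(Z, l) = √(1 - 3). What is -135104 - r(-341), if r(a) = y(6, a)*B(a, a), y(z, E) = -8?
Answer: -135104 + 2*I*√2 ≈ -1.351e+5 + 2.8284*I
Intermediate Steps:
B(Z, l) = I*√2/4 (B(Z, l) = √(1 - 3)/4 = √(-2)/4 = (I*√2)/4 = I*√2/4)
r(a) = -2*I*√2
-135104 - r(-341) = -135104 - (-2)*I*√2 = -135104 + 2*I*√2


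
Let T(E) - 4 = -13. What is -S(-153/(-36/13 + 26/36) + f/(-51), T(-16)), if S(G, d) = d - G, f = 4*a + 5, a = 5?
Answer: 2033788/24429 ≈ 83.253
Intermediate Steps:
T(E) = -9 (T(E) = 4 - 13 = -9)
f = 25 (f = 4*5 + 5 = 20 + 5 = 25)
-S(-153/(-36/13 + 26/36) + f/(-51), T(-16)) = -(-9 - (-153/(-36/13 + 26/36) + 25/(-51))) = -(-9 - (-153/(-36*1/13 + 26*(1/36)) + 25*(-1/51))) = -(-9 - (-153/(-36/13 + 13/18) - 25/51)) = -(-9 - (-153/(-479/234) - 25/51)) = -(-9 - (-153*(-234/479) - 25/51)) = -(-9 - (35802/479 - 25/51)) = -(-9 - 1*1813927/24429) = -(-9 - 1813927/24429) = -1*(-2033788/24429) = 2033788/24429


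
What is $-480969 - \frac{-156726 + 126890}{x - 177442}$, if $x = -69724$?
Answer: $- \frac{59439606845}{123583} \approx -4.8097 \cdot 10^{5}$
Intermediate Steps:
$-480969 - \frac{-156726 + 126890}{x - 177442} = -480969 - \frac{-156726 + 126890}{-69724 - 177442} = -480969 - - \frac{29836}{-247166} = -480969 - \left(-29836\right) \left(- \frac{1}{247166}\right) = -480969 - \frac{14918}{123583} = - \frac{59439606845}{123583}$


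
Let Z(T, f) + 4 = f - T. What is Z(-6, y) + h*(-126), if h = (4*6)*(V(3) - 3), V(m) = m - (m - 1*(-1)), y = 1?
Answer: 12099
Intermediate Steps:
Z(T, f) = -4 + f - T (Z(T, f) = -4 + (f - T) = -4 + f - T)
V(m) = -1 (V(m) = m - (m + 1) = m - (1 + m) = m + (-1 - m) = -1)
h = -96 (h = (4*6)*(-1 - 3) = 24*(-4) = -96)
Z(-6, y) + h*(-126) = (-4 + 1 - 1*(-6)) - 96*(-126) = (-4 + 1 + 6) + 12096 = 3 + 12096 = 12099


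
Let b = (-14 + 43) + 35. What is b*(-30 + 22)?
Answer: -512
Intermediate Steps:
b = 64 (b = 29 + 35 = 64)
b*(-30 + 22) = 64*(-30 + 22) = 64*(-8) = -512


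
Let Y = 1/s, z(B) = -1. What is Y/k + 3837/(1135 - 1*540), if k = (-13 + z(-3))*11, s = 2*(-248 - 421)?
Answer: 112946017/17514420 ≈ 6.4487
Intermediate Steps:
s = -1338 (s = 2*(-669) = -1338)
Y = -1/1338 (Y = 1/(-1338) = -1/1338 ≈ -0.00074738)
k = -154 (k = (-13 - 1)*11 = -14*11 = -154)
Y/k + 3837/(1135 - 1*540) = -1/1338/(-154) + 3837/(1135 - 1*540) = -1/1338*(-1/154) + 3837/(1135 - 540) = 1/206052 + 3837/595 = 112946017/17514420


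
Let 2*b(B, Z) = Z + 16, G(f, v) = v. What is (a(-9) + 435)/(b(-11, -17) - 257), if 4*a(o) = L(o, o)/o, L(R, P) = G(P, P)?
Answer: -1741/1030 ≈ -1.6903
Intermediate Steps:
b(B, Z) = 8 + Z/2 (b(B, Z) = (Z + 16)/2 = (16 + Z)/2 = 8 + Z/2)
L(R, P) = P
a(o) = ¼ (a(o) = (o/o)/4 = (¼)*1 = ¼)
(a(-9) + 435)/(b(-11, -17) - 257) = (¼ + 435)/((8 + (½)*(-17)) - 257) = (1741/4)/((8 - 17/2) - 257) = (1741/4)/(-½ - 257) = (1741/4)/(-515/2) = -2/515*1741/4 = -1741/1030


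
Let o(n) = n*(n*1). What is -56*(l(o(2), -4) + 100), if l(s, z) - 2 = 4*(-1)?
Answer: -5488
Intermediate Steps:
o(n) = n² (o(n) = n*n = n²)
l(s, z) = -2 (l(s, z) = 2 + 4*(-1) = 2 - 4 = -2)
-56*(l(o(2), -4) + 100) = -56*(-2 + 100) = -56*98 = -5488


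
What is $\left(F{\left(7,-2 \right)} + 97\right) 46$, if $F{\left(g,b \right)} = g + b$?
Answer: $4692$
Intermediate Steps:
$F{\left(g,b \right)} = b + g$
$\left(F{\left(7,-2 \right)} + 97\right) 46 = \left(\left(-2 + 7\right) + 97\right) 46 = \left(5 + 97\right) 46 = 102 \cdot 46 = 4692$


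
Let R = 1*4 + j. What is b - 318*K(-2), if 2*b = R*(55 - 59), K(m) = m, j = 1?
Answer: 626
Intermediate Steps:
R = 5 (R = 1*4 + 1 = 4 + 1 = 5)
b = -10 (b = (5*(55 - 59))/2 = (5*(-4))/2 = (½)*(-20) = -10)
b - 318*K(-2) = -10 - 318*(-2) = -10 + 636 = 626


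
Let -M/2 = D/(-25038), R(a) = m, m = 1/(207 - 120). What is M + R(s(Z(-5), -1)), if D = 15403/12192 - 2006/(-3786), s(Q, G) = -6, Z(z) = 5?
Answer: 10834530787/931002175584 ≈ 0.011637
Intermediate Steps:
m = 1/87 ≈ 0.011494
R(a) = 1/87
D = 4598495/2564384 (D = 15403*(1/12192) - 2006*(-1/3786) = 15403/12192 + 1003/1893 = 4598495/2564384 ≈ 1.7932)
M = 4598495/32103523296 (M = -4598495/(1282192*(-25038)) = -4598495*(-1)/(1282192*25038) = -2*(-4598495/64207046592) = 4598495/32103523296 ≈ 0.00014324)
M + R(s(Z(-5), -1)) = 4598495/32103523296 + 1/87 = 10834530787/931002175584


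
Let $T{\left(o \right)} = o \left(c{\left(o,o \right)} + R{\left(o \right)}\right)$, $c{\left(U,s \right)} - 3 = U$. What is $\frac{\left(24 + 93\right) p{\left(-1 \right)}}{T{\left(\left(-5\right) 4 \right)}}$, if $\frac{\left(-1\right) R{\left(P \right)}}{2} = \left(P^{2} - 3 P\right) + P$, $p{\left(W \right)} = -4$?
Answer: $- \frac{3}{115} \approx -0.026087$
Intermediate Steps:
$R{\left(P \right)} = - 2 P^{2} + 4 P$ ($R{\left(P \right)} = - 2 \left(\left(P^{2} - 3 P\right) + P\right) = - 2 \left(P^{2} - 2 P\right) = - 2 P^{2} + 4 P$)
$c{\left(U,s \right)} = 3 + U$
$T{\left(o \right)} = o \left(3 + o + 2 o \left(2 - o\right)\right)$ ($T{\left(o \right)} = o \left(\left(3 + o\right) + 2 o \left(2 - o\right)\right) = o \left(3 + o + 2 o \left(2 - o\right)\right)$)
$\frac{\left(24 + 93\right) p{\left(-1 \right)}}{T{\left(\left(-5\right) 4 \right)}} = \frac{\left(24 + 93\right) \left(-4\right)}{\left(-5\right) 4 \left(3 - 20 - 2 \left(\left(-5\right) 4\right) \left(-2 - 20\right)\right)} = \frac{117 \left(-4\right)}{\left(-20\right) \left(3 - 20 - - 40 \left(-2 - 20\right)\right)} = - \frac{468}{\left(-20\right) \left(3 - 20 - \left(-40\right) \left(-22\right)\right)} = - \frac{468}{\left(-20\right) \left(3 - 20 - 880\right)} = - \frac{468}{\left(-20\right) \left(-897\right)} = - \frac{468}{17940} = \left(-468\right) \frac{1}{17940} = - \frac{3}{115}$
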